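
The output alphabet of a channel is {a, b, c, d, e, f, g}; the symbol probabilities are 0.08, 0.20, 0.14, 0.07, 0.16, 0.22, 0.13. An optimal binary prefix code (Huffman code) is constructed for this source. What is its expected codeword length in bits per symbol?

2.73 bits/symbol

Repeatedly combine the two least-probable nodes; the expected code length is the sum of the merged weights.
merge 7/100 + 2/25 → 3/20
merge 13/100 + 7/50 → 27/100
merge 3/20 + 4/25 → 31/100
merge 1/5 + 11/50 → 21/50
merge 27/100 + 31/100 → 29/50
merge 21/50 + 29/50 → 1
L = 3/20 + 27/100 + 31/100 + 21/50 + 29/50 + 1 = 273/100 = 2.73 bits/symbol.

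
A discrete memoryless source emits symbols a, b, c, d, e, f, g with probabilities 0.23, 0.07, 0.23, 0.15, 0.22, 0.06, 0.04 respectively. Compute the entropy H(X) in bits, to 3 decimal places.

2.564 bits

H = −Σ pᵢ log₂ pᵢ.
−0.23·log₂(0.23) = 0.4877
−0.07·log₂(0.07) = 0.2686
−0.23·log₂(0.23) = 0.4877
−0.15·log₂(0.15) = 0.4105
−0.22·log₂(0.22) = 0.4806
−0.06·log₂(0.06) = 0.2435
−0.04·log₂(0.04) = 0.1858
Sum ≈ 2.5643 → 2.564 bits.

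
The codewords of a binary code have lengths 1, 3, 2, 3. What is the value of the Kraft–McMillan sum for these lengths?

1

With common denominator 2^3 = 8: Σ 2^(−ℓᵢ) = 4/8 + 1/8 + 2/8 + 1/8 = 8/8 = 1.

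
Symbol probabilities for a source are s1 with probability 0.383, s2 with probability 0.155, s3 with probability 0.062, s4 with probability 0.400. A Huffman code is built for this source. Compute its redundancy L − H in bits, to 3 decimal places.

0.092 bits

Entropy H = −Σ p log₂ p ≈ 1.7247 bits.
Huffman merges: 31/500+31/200→217/1000; 217/1000+383/1000→3/5; 2/5+3/5→1. L = 1817/1000 ≈ 1.8170.
L − H = 1.8170 − 1.7247 = 0.092 bits.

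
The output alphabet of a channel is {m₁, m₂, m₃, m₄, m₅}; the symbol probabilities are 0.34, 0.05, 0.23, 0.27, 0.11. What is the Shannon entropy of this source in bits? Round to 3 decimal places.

2.093 bits

H = −Σ pᵢ log₂ pᵢ.
−0.34·log₂(0.34) = 0.5292
−0.05·log₂(0.05) = 0.2161
−0.23·log₂(0.23) = 0.4877
−0.27·log₂(0.27) = 0.5100
−0.11·log₂(0.11) = 0.3503
Sum ≈ 2.0932 → 2.093 bits.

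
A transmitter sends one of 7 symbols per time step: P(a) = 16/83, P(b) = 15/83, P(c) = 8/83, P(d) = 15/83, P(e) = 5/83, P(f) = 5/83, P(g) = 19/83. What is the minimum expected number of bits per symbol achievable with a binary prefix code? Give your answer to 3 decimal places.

2.699 bits/symbol

Repeatedly combine the two least-probable nodes; the expected code length is the sum of the merged weights.
merge 5/83 + 5/83 → 10/83
merge 8/83 + 10/83 → 18/83
merge 15/83 + 15/83 → 30/83
merge 16/83 + 18/83 → 34/83
merge 19/83 + 30/83 → 49/83
merge 34/83 + 49/83 → 1
L = 10/83 + 18/83 + 30/83 + 34/83 + 49/83 + 1 = 224/83 ≈ 2.699 bits/symbol.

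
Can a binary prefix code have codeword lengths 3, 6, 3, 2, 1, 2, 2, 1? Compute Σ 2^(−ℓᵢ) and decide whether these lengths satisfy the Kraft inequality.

With common denominator 2^6 = 64: Σ 2^(−ℓᵢ) = 8/64 + 1/64 + 8/64 + 16/64 + 32/64 + 16/64 + 16/64 + 32/64 = 129/64 = 2.015625.
Kraft's inequality requires Σ ≤ 1; here Σ = 2.015625 > 1, so no such prefix code exists.

2.015625; no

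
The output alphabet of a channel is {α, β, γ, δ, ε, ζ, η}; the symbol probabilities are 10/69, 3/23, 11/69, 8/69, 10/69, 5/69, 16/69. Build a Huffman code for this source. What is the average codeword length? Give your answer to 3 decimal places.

2.768 bits/symbol

Repeatedly combine the two least-probable nodes; the expected code length is the sum of the merged weights.
merge 5/69 + 8/69 → 13/69
merge 3/23 + 10/69 → 19/69
merge 10/69 + 11/69 → 7/23
merge 13/69 + 16/69 → 29/69
merge 19/69 + 7/23 → 40/69
merge 29/69 + 40/69 → 1
L = 13/69 + 19/69 + 7/23 + 29/69 + 40/69 + 1 = 191/69 ≈ 2.768 bits/symbol.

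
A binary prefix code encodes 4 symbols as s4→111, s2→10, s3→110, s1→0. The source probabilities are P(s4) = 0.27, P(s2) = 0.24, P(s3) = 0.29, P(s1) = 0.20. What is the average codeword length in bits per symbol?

L̄ = Σ pᵢ·ℓᵢ = 0.27·3 + 0.24·2 + 0.29·3 + 0.20·1 = 2.36 bits/symbol.

2.36 bits/symbol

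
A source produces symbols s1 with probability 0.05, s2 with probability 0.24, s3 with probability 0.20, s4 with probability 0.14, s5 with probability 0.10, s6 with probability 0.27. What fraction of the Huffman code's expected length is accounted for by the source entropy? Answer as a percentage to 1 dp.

Entropy H = −Σ p log₂ p ≈ 2.4139 bits.
Huffman merges: 1/20+1/10→3/20; 7/50+3/20→29/100; 1/5+6/25→11/25; 27/100+29/100→14/25; 11/25+14/25→1. L = 61/25 ≈ 2.4400.
Efficiency = H/L = 2.4139/2.4400 = 98.9%.

98.9%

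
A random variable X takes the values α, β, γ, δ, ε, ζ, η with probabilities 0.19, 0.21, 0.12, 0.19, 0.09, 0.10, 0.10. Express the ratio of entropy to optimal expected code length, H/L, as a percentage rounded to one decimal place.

97.8%

Entropy H = −Σ p log₂ p ≈ 2.7274 bits.
Huffman merges: 9/100+1/10→19/100; 1/10+3/25→11/50; 19/100+19/100→19/50; 19/100+21/100→2/5; 11/50+19/50→3/5; 2/5+3/5→1. L = 279/100 ≈ 2.7900.
Efficiency = H/L = 2.7274/2.7900 = 97.8%.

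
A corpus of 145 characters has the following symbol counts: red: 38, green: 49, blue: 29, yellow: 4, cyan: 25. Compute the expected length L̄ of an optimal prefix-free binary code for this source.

2.2 bits/symbol

Probabilities are the counts divided by 145.
Repeatedly combine the two least-probable nodes; the expected code length is the sum of the merged weights.
merge 4/145 + 5/29 → 1/5
merge 1/5 + 1/5 → 2/5
merge 38/145 + 49/145 → 3/5
merge 2/5 + 3/5 → 1
L = 1/5 + 2/5 + 3/5 + 1 = 11/5 = 2.2 bits/symbol.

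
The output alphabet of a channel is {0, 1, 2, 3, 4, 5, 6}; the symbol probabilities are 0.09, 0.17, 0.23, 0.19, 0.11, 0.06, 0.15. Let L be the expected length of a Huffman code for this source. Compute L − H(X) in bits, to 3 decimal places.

0.036 bits

Entropy H = −Σ p log₂ p ≈ 2.6945 bits.
Huffman merges: 3/50+9/100→3/20; 11/100+3/20→13/50; 3/20+17/100→8/25; 19/100+23/100→21/50; 13/50+8/25→29/50; 21/50+29/50→1. L = 273/100 ≈ 2.7300.
L − H = 2.7300 − 2.6945 = 0.036 bits.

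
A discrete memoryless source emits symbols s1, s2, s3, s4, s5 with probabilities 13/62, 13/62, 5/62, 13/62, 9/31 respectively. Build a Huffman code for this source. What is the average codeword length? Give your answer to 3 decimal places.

Repeatedly combine the two least-probable nodes; the expected code length is the sum of the merged weights.
merge 5/62 + 13/62 → 9/31
merge 13/62 + 13/62 → 13/31
merge 9/31 + 9/31 → 18/31
merge 13/31 + 18/31 → 1
L = 9/31 + 13/31 + 18/31 + 1 = 71/31 ≈ 2.290 bits/symbol.

2.290 bits/symbol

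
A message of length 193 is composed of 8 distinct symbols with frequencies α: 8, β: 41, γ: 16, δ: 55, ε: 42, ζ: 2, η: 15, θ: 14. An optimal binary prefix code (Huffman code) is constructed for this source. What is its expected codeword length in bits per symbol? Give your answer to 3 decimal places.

Probabilities are the counts divided by 193.
Repeatedly combine the two least-probable nodes; the expected code length is the sum of the merged weights.
merge 2/193 + 8/193 → 10/193
merge 10/193 + 14/193 → 24/193
merge 15/193 + 16/193 → 31/193
merge 24/193 + 31/193 → 55/193
merge 41/193 + 42/193 → 83/193
merge 55/193 + 55/193 → 110/193
merge 83/193 + 110/193 → 1
L = 10/193 + 24/193 + 31/193 + 55/193 + 83/193 + 110/193 + 1 = 506/193 ≈ 2.622 bits/symbol.

2.622 bits/symbol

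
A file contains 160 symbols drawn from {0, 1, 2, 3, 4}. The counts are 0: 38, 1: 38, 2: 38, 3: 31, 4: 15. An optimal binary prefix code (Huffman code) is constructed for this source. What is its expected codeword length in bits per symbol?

Probabilities are the counts divided by 160.
Repeatedly combine the two least-probable nodes; the expected code length is the sum of the merged weights.
merge 3/32 + 31/160 → 23/80
merge 19/80 + 19/80 → 19/40
merge 19/80 + 23/80 → 21/40
merge 19/40 + 21/40 → 1
L = 23/80 + 19/40 + 21/40 + 1 = 183/80 = 2.2875 bits/symbol.

2.2875 bits/symbol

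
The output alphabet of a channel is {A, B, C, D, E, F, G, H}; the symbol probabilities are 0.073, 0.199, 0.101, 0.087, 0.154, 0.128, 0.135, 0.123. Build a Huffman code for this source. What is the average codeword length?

2.961 bits/symbol

Repeatedly combine the two least-probable nodes; the expected code length is the sum of the merged weights.
merge 73/1000 + 87/1000 → 4/25
merge 101/1000 + 123/1000 → 28/125
merge 16/125 + 27/200 → 263/1000
merge 77/500 + 4/25 → 157/500
merge 199/1000 + 28/125 → 423/1000
merge 263/1000 + 157/500 → 577/1000
merge 423/1000 + 577/1000 → 1
L = 4/25 + 28/125 + 263/1000 + 157/500 + 423/1000 + 577/1000 + 1 = 2961/1000 = 2.961 bits/symbol.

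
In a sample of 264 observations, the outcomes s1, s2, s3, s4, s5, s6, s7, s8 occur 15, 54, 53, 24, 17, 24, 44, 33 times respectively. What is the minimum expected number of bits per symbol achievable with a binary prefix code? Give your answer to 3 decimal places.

Probabilities are the counts divided by 264.
Repeatedly combine the two least-probable nodes; the expected code length is the sum of the merged weights.
merge 5/88 + 17/264 → 4/33
merge 1/11 + 1/11 → 2/11
merge 4/33 + 1/8 → 65/264
merge 1/6 + 2/11 → 23/66
merge 53/264 + 9/44 → 107/264
merge 65/264 + 23/66 → 157/264
merge 107/264 + 157/264 → 1
L = 4/33 + 2/11 + 65/264 + 23/66 + 107/264 + 157/264 + 1 = 255/88 ≈ 2.898 bits/symbol.

2.898 bits/symbol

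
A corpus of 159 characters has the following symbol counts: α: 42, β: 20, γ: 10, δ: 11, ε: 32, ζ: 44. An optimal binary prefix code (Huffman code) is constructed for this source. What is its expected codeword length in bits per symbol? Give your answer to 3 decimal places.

2.390 bits/symbol

Probabilities are the counts divided by 159.
Repeatedly combine the two least-probable nodes; the expected code length is the sum of the merged weights.
merge 10/159 + 11/159 → 7/53
merge 20/159 + 7/53 → 41/159
merge 32/159 + 41/159 → 73/159
merge 14/53 + 44/159 → 86/159
merge 73/159 + 86/159 → 1
L = 7/53 + 41/159 + 73/159 + 86/159 + 1 = 380/159 ≈ 2.390 bits/symbol.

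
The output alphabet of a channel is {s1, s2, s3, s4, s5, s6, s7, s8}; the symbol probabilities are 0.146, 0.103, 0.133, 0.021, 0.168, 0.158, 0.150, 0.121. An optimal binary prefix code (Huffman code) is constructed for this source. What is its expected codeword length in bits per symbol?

2.956 bits/symbol

Repeatedly combine the two least-probable nodes; the expected code length is the sum of the merged weights.
merge 21/1000 + 103/1000 → 31/250
merge 121/1000 + 31/250 → 49/200
merge 133/1000 + 73/500 → 279/1000
merge 3/20 + 79/500 → 77/250
merge 21/125 + 49/200 → 413/1000
merge 279/1000 + 77/250 → 587/1000
merge 413/1000 + 587/1000 → 1
L = 31/250 + 49/200 + 279/1000 + 77/250 + 413/1000 + 587/1000 + 1 = 739/250 = 2.956 bits/symbol.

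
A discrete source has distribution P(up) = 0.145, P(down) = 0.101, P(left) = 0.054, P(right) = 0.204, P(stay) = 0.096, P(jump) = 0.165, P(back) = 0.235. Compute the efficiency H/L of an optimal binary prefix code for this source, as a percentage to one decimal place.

Entropy H = −Σ p log₂ p ≈ 2.6777 bits.
Huffman merges: 27/500+12/125→3/20; 101/1000+29/200→123/500; 3/20+33/200→63/200; 51/250+47/200→439/1000; 123/500+63/200→561/1000; 439/1000+561/1000→1. L = 2711/1000 ≈ 2.7110.
Efficiency = H/L = 2.6777/2.7110 = 98.8%.

98.8%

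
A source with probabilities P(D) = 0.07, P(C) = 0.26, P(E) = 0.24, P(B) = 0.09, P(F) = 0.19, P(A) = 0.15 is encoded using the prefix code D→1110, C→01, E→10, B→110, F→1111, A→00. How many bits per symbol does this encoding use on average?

L̄ = Σ pᵢ·ℓᵢ = 0.07·4 + 0.26·2 + 0.24·2 + 0.09·3 + 0.19·4 + 0.15·2 = 2.61 bits/symbol.

2.61 bits/symbol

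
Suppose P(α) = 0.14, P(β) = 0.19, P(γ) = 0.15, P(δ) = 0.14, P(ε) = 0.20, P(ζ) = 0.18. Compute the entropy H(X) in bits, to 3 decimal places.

H = −Σ pᵢ log₂ pᵢ.
−0.14·log₂(0.14) = 0.3971
−0.19·log₂(0.19) = 0.4552
−0.15·log₂(0.15) = 0.4105
−0.14·log₂(0.14) = 0.3971
−0.20·log₂(0.20) = 0.4644
−0.18·log₂(0.18) = 0.4453
Sum ≈ 2.5697 → 2.570 bits.

2.570 bits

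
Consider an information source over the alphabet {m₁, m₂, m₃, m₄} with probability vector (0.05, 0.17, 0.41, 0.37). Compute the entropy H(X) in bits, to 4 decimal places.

H = −Σ pᵢ log₂ pᵢ.
−0.05·log₂(0.05) = 0.2161
−0.17·log₂(0.17) = 0.4346
−0.41·log₂(0.41) = 0.5274
−0.37·log₂(0.37) = 0.5307
Sum ≈ 1.7088 → 1.7088 bits.

1.7088 bits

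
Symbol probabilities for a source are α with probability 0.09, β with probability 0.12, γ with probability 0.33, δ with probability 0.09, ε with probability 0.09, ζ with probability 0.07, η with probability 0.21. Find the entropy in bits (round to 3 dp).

2.574 bits

H = −Σ pᵢ log₂ pᵢ.
−0.09·log₂(0.09) = 0.3127
−0.12·log₂(0.12) = 0.3671
−0.33·log₂(0.33) = 0.5278
−0.09·log₂(0.09) = 0.3127
−0.09·log₂(0.09) = 0.3127
−0.07·log₂(0.07) = 0.2686
−0.21·log₂(0.21) = 0.4728
Sum ≈ 2.5742 → 2.574 bits.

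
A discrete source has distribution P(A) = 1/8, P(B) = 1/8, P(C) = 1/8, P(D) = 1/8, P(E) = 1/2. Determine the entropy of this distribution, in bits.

Each probability is a power of 1/2, so log₂(1/p) is an integer.
H = Σ p·log₂(1/p) = 1/8·3 + 1/8·3 + 1/8·3 + 1/8·3 + 1/2·1 = 2 bits.

2 bits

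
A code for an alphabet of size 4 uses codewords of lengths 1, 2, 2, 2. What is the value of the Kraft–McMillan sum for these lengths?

With common denominator 2^2 = 4: Σ 2^(−ℓᵢ) = 2/4 + 1/4 + 1/4 + 1/4 = 5/4 = 1.25.

1.25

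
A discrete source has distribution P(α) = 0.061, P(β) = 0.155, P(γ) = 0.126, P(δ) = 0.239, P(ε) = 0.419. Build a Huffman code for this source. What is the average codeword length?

2.11 bits/symbol

Repeatedly combine the two least-probable nodes; the expected code length is the sum of the merged weights.
merge 61/1000 + 63/500 → 187/1000
merge 31/200 + 187/1000 → 171/500
merge 239/1000 + 171/500 → 581/1000
merge 419/1000 + 581/1000 → 1
L = 187/1000 + 171/500 + 581/1000 + 1 = 211/100 = 2.11 bits/symbol.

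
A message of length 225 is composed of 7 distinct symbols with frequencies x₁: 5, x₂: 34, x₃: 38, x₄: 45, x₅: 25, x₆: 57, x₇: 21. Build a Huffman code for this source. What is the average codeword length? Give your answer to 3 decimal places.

2.662 bits/symbol

Probabilities are the counts divided by 225.
Repeatedly combine the two least-probable nodes; the expected code length is the sum of the merged weights.
merge 1/45 + 7/75 → 26/225
merge 1/9 + 26/225 → 17/75
merge 34/225 + 38/225 → 8/25
merge 1/5 + 17/75 → 32/75
merge 19/75 + 8/25 → 43/75
merge 32/75 + 43/75 → 1
L = 26/225 + 17/75 + 8/25 + 32/75 + 43/75 + 1 = 599/225 ≈ 2.662 bits/symbol.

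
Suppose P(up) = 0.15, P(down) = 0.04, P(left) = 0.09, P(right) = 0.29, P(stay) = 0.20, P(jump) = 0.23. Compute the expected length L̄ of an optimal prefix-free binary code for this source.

Repeatedly combine the two least-probable nodes; the expected code length is the sum of the merged weights.
merge 1/25 + 9/100 → 13/100
merge 13/100 + 3/20 → 7/25
merge 1/5 + 23/100 → 43/100
merge 7/25 + 29/100 → 57/100
merge 43/100 + 57/100 → 1
L = 13/100 + 7/25 + 43/100 + 57/100 + 1 = 241/100 = 2.41 bits/symbol.

2.41 bits/symbol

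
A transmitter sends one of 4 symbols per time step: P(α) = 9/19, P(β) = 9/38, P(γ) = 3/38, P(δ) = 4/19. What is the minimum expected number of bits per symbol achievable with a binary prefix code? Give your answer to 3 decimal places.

1.816 bits/symbol

Repeatedly combine the two least-probable nodes; the expected code length is the sum of the merged weights.
merge 3/38 + 4/19 → 11/38
merge 9/38 + 11/38 → 10/19
merge 9/19 + 10/19 → 1
L = 11/38 + 10/19 + 1 = 69/38 ≈ 1.816 bits/symbol.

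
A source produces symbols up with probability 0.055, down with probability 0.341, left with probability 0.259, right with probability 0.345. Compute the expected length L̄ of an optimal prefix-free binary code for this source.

Repeatedly combine the two least-probable nodes; the expected code length is the sum of the merged weights.
merge 11/200 + 259/1000 → 157/500
merge 157/500 + 341/1000 → 131/200
merge 69/200 + 131/200 → 1
L = 157/500 + 131/200 + 1 = 1969/1000 = 1.969 bits/symbol.

1.969 bits/symbol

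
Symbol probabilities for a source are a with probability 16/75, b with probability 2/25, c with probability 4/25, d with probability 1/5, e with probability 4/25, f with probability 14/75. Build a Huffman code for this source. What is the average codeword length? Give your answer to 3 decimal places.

Repeatedly combine the two least-probable nodes; the expected code length is the sum of the merged weights.
merge 2/25 + 4/25 → 6/25
merge 4/25 + 14/75 → 26/75
merge 1/5 + 16/75 → 31/75
merge 6/25 + 26/75 → 44/75
merge 31/75 + 44/75 → 1
L = 6/25 + 26/75 + 31/75 + 44/75 + 1 = 194/75 ≈ 2.587 bits/symbol.

2.587 bits/symbol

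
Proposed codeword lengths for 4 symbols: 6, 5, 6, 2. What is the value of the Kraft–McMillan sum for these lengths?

0.3125

With common denominator 2^6 = 64: Σ 2^(−ℓᵢ) = 1/64 + 2/64 + 1/64 + 16/64 = 20/64 = 0.3125.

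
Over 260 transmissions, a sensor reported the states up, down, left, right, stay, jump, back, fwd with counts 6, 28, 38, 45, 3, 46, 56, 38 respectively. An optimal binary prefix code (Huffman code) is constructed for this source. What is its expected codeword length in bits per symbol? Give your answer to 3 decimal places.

2.785 bits/symbol

Probabilities are the counts divided by 260.
Repeatedly combine the two least-probable nodes; the expected code length is the sum of the merged weights.
merge 3/260 + 3/130 → 9/260
merge 9/260 + 7/65 → 37/260
merge 37/260 + 19/130 → 15/52
merge 19/130 + 9/52 → 83/260
merge 23/130 + 14/65 → 51/130
merge 15/52 + 83/260 → 79/130
merge 51/130 + 79/130 → 1
L = 9/260 + 37/260 + 15/52 + 83/260 + 51/130 + 79/130 + 1 = 181/65 ≈ 2.785 bits/symbol.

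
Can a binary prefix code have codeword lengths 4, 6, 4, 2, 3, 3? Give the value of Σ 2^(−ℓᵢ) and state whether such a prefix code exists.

0.640625; yes

With common denominator 2^6 = 64: Σ 2^(−ℓᵢ) = 4/64 + 1/64 + 4/64 + 16/64 + 8/64 + 8/64 = 41/64 = 0.640625.
Kraft's inequality requires Σ ≤ 1; here Σ = 0.640625 ≤ 1, so such a prefix code exists.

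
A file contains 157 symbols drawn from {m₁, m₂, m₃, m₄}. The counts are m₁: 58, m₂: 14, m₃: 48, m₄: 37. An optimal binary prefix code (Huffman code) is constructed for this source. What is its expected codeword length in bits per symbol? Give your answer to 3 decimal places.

Probabilities are the counts divided by 157.
Repeatedly combine the two least-probable nodes; the expected code length is the sum of the merged weights.
merge 14/157 + 37/157 → 51/157
merge 48/157 + 51/157 → 99/157
merge 58/157 + 99/157 → 1
L = 51/157 + 99/157 + 1 = 307/157 ≈ 1.955 bits/symbol.

1.955 bits/symbol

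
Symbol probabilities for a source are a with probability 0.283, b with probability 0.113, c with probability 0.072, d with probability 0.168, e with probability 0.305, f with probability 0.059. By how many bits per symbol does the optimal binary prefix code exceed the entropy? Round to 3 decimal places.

Entropy H = −Σ p log₂ p ≈ 2.3399 bits.
Huffman merges: 59/1000+9/125→131/1000; 113/1000+131/1000→61/250; 21/125+61/250→103/250; 283/1000+61/200→147/250; 103/250+147/250→1. L = 19/8 ≈ 2.3750.
L − H = 2.3750 − 2.3399 = 0.035 bits.

0.035 bits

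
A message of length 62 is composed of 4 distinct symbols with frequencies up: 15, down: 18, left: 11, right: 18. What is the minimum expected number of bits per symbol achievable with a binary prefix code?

Probabilities are the counts divided by 62.
Repeatedly combine the two least-probable nodes; the expected code length is the sum of the merged weights.
merge 11/62 + 15/62 → 13/31
merge 9/31 + 9/31 → 18/31
merge 13/31 + 18/31 → 1
L = 13/31 + 18/31 + 1 = 2 bits/symbol.

2 bits/symbol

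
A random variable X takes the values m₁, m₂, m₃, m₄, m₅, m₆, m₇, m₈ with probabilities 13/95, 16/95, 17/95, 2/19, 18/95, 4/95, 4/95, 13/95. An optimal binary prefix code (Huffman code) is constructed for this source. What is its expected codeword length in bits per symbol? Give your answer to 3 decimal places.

Repeatedly combine the two least-probable nodes; the expected code length is the sum of the merged weights.
merge 4/95 + 4/95 → 8/95
merge 8/95 + 2/19 → 18/95
merge 13/95 + 13/95 → 26/95
merge 16/95 + 17/95 → 33/95
merge 18/95 + 18/95 → 36/95
merge 26/95 + 33/95 → 59/95
merge 36/95 + 59/95 → 1
L = 8/95 + 18/95 + 26/95 + 33/95 + 36/95 + 59/95 + 1 = 55/19 ≈ 2.895 bits/symbol.

2.895 bits/symbol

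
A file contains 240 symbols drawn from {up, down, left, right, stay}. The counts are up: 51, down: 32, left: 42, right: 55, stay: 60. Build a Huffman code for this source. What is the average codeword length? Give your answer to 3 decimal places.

2.308 bits/symbol

Probabilities are the counts divided by 240.
Repeatedly combine the two least-probable nodes; the expected code length is the sum of the merged weights.
merge 2/15 + 7/40 → 37/120
merge 17/80 + 11/48 → 53/120
merge 1/4 + 37/120 → 67/120
merge 53/120 + 67/120 → 1
L = 37/120 + 53/120 + 67/120 + 1 = 277/120 ≈ 2.308 bits/symbol.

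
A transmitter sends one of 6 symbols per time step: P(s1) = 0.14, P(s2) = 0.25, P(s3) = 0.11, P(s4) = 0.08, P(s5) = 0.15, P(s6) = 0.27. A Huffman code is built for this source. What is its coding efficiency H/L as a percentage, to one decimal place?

99.2%

Entropy H = −Σ p log₂ p ≈ 2.4595 bits.
Huffman merges: 2/25+11/100→19/100; 7/50+3/20→29/100; 19/100+1/4→11/25; 27/100+29/100→14/25; 11/25+14/25→1. L = 62/25 ≈ 2.4800.
Efficiency = H/L = 2.4595/2.4800 = 99.2%.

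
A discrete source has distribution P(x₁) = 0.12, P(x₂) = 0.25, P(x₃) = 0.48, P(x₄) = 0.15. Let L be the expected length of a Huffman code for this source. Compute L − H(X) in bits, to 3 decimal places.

Entropy H = −Σ p log₂ p ≈ 1.7859 bits.
Huffman merges: 3/25+3/20→27/100; 1/4+27/100→13/25; 12/25+13/25→1. L = 179/100 ≈ 1.7900.
L − H = 1.7900 − 1.7859 = 0.004 bits.

0.004 bits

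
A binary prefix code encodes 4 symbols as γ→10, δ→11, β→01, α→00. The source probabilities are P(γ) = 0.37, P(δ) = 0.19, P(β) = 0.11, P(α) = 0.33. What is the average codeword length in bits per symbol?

L̄ = Σ pᵢ·ℓᵢ = 0.37·2 + 0.19·2 + 0.11·2 + 0.33·2 = 2 bits/symbol.

2 bits/symbol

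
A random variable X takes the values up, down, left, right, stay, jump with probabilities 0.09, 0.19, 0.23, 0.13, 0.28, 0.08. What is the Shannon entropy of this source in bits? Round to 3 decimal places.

2.444 bits

H = −Σ pᵢ log₂ pᵢ.
−0.09·log₂(0.09) = 0.3127
−0.19·log₂(0.19) = 0.4552
−0.23·log₂(0.23) = 0.4877
−0.13·log₂(0.13) = 0.3826
−0.28·log₂(0.28) = 0.5142
−0.08·log₂(0.08) = 0.2915
Sum ≈ 2.4439 → 2.444 bits.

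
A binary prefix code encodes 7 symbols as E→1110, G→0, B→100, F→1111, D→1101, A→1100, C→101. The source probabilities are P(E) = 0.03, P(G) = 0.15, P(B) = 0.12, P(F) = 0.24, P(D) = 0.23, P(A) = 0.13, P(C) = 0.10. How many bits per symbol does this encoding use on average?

3.33 bits/symbol

L̄ = Σ pᵢ·ℓᵢ = 0.03·4 + 0.15·1 + 0.12·3 + 0.24·4 + 0.23·4 + 0.13·4 + 0.10·3 = 3.33 bits/symbol.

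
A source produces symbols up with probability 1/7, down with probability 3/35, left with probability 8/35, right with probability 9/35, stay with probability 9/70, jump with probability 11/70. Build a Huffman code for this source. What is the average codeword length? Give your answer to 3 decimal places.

2.514 bits/symbol

Repeatedly combine the two least-probable nodes; the expected code length is the sum of the merged weights.
merge 3/35 + 9/70 → 3/14
merge 1/7 + 11/70 → 3/10
merge 3/14 + 8/35 → 31/70
merge 9/35 + 3/10 → 39/70
merge 31/70 + 39/70 → 1
L = 3/14 + 3/10 + 31/70 + 39/70 + 1 = 88/35 ≈ 2.514 bits/symbol.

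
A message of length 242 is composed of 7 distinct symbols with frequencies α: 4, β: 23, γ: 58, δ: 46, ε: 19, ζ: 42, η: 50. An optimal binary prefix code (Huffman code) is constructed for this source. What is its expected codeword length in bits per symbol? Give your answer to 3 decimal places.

2.649 bits/symbol

Probabilities are the counts divided by 242.
Repeatedly combine the two least-probable nodes; the expected code length is the sum of the merged weights.
merge 2/121 + 19/242 → 23/242
merge 23/242 + 23/242 → 23/121
merge 21/121 + 23/121 → 4/11
merge 23/121 + 25/121 → 48/121
merge 29/121 + 4/11 → 73/121
merge 48/121 + 73/121 → 1
L = 23/242 + 23/121 + 4/11 + 48/121 + 73/121 + 1 = 641/242 ≈ 2.649 bits/symbol.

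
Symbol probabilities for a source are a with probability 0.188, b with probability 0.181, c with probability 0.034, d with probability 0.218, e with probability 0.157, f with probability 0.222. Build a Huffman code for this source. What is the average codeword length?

Repeatedly combine the two least-probable nodes; the expected code length is the sum of the merged weights.
merge 17/500 + 157/1000 → 191/1000
merge 181/1000 + 47/250 → 369/1000
merge 191/1000 + 109/500 → 409/1000
merge 111/500 + 369/1000 → 591/1000
merge 409/1000 + 591/1000 → 1
L = 191/1000 + 369/1000 + 409/1000 + 591/1000 + 1 = 64/25 = 2.56 bits/symbol.

2.56 bits/symbol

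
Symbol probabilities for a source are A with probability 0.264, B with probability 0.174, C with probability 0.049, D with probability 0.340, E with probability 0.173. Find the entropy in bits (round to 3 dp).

2.126 bits

H = −Σ pᵢ log₂ pᵢ.
−0.264·log₂(0.264) = 0.5072
−0.174·log₂(0.174) = 0.4390
−0.049·log₂(0.049) = 0.2132
−0.340·log₂(0.340) = 0.5292
−0.173·log₂(0.173) = 0.4379
Sum ≈ 2.1265 → 2.126 bits.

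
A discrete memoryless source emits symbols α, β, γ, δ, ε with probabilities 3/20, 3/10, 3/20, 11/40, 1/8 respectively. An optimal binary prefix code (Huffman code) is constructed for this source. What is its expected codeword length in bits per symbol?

2.275 bits/symbol

Repeatedly combine the two least-probable nodes; the expected code length is the sum of the merged weights.
merge 1/8 + 3/20 → 11/40
merge 3/20 + 11/40 → 17/40
merge 11/40 + 3/10 → 23/40
merge 17/40 + 23/40 → 1
L = 11/40 + 17/40 + 23/40 + 1 = 91/40 = 2.275 bits/symbol.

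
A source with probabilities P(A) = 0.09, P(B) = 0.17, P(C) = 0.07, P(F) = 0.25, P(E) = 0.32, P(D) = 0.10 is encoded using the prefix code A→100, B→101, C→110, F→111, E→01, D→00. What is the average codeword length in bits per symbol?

2.58 bits/symbol

L̄ = Σ pᵢ·ℓᵢ = 0.09·3 + 0.17·3 + 0.07·3 + 0.25·3 + 0.32·2 + 0.10·2 = 2.58 bits/symbol.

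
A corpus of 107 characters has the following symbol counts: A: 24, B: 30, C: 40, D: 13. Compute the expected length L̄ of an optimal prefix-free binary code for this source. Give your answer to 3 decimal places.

Probabilities are the counts divided by 107.
Repeatedly combine the two least-probable nodes; the expected code length is the sum of the merged weights.
merge 13/107 + 24/107 → 37/107
merge 30/107 + 37/107 → 67/107
merge 40/107 + 67/107 → 1
L = 37/107 + 67/107 + 1 = 211/107 ≈ 1.972 bits/symbol.

1.972 bits/symbol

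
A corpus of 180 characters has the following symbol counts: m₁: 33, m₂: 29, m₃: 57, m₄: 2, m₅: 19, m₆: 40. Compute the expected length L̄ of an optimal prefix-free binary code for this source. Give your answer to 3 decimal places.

Probabilities are the counts divided by 180.
Repeatedly combine the two least-probable nodes; the expected code length is the sum of the merged weights.
merge 1/90 + 19/180 → 7/60
merge 7/60 + 29/180 → 5/18
merge 11/60 + 2/9 → 73/180
merge 5/18 + 19/60 → 107/180
merge 73/180 + 107/180 → 1
L = 7/60 + 5/18 + 73/180 + 107/180 + 1 = 431/180 ≈ 2.394 bits/symbol.

2.394 bits/symbol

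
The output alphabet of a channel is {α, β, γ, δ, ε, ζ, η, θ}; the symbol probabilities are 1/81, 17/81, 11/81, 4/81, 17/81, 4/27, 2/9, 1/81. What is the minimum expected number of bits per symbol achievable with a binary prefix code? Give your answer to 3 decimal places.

Repeatedly combine the two least-probable nodes; the expected code length is the sum of the merged weights.
merge 1/81 + 1/81 → 2/81
merge 2/81 + 4/81 → 2/27
merge 2/27 + 11/81 → 17/81
merge 4/27 + 17/81 → 29/81
merge 17/81 + 17/81 → 34/81
merge 2/9 + 29/81 → 47/81
merge 34/81 + 47/81 → 1
L = 2/81 + 2/27 + 17/81 + 29/81 + 34/81 + 47/81 + 1 = 8/3 ≈ 2.667 bits/symbol.

2.667 bits/symbol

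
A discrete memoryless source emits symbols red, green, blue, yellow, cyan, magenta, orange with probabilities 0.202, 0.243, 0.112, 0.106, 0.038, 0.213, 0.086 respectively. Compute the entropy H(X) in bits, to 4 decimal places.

H = −Σ pᵢ log₂ pᵢ.
−0.202·log₂(0.202) = 0.4661
−0.243·log₂(0.243) = 0.4960
−0.112·log₂(0.112) = 0.3537
−0.106·log₂(0.106) = 0.3432
−0.038·log₂(0.038) = 0.1793
−0.213·log₂(0.213) = 0.4752
−0.086·log₂(0.086) = 0.3044
Sum ≈ 2.6179 → 2.6179 bits.

2.6179 bits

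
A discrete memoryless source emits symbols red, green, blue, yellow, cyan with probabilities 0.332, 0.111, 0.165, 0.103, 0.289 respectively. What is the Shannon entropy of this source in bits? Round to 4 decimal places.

H = −Σ pᵢ log₂ pᵢ.
−0.332·log₂(0.332) = 0.5281
−0.111·log₂(0.111) = 0.3520
−0.165·log₂(0.165) = 0.4289
−0.103·log₂(0.103) = 0.3378
−0.289·log₂(0.289) = 0.5176
Sum ≈ 2.1644 → 2.1644 bits.

2.1644 bits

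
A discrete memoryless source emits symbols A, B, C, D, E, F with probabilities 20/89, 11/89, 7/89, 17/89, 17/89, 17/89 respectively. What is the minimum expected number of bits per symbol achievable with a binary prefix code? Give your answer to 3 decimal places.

2.584 bits/symbol

Repeatedly combine the two least-probable nodes; the expected code length is the sum of the merged weights.
merge 7/89 + 11/89 → 18/89
merge 17/89 + 17/89 → 34/89
merge 17/89 + 18/89 → 35/89
merge 20/89 + 34/89 → 54/89
merge 35/89 + 54/89 → 1
L = 18/89 + 34/89 + 35/89 + 54/89 + 1 = 230/89 ≈ 2.584 bits/symbol.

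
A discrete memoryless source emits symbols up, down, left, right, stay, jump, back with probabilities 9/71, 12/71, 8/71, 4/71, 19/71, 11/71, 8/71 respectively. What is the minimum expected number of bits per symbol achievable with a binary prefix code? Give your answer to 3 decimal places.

2.732 bits/symbol

Repeatedly combine the two least-probable nodes; the expected code length is the sum of the merged weights.
merge 4/71 + 8/71 → 12/71
merge 8/71 + 9/71 → 17/71
merge 11/71 + 12/71 → 23/71
merge 12/71 + 17/71 → 29/71
merge 19/71 + 23/71 → 42/71
merge 29/71 + 42/71 → 1
L = 12/71 + 17/71 + 23/71 + 29/71 + 42/71 + 1 = 194/71 ≈ 2.732 bits/symbol.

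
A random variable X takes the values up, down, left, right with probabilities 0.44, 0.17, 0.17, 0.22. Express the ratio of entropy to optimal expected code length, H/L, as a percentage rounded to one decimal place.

98.5%

Entropy H = −Σ p log₂ p ≈ 1.8709 bits.
Huffman merges: 17/100+17/100→17/50; 11/50+17/50→14/25; 11/25+14/25→1. L = 19/10 ≈ 1.9000.
Efficiency = H/L = 1.8709/1.9000 = 98.5%.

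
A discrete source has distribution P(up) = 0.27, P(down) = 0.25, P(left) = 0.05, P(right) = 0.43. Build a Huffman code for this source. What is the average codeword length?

1.87 bits/symbol

Repeatedly combine the two least-probable nodes; the expected code length is the sum of the merged weights.
merge 1/20 + 1/4 → 3/10
merge 27/100 + 3/10 → 57/100
merge 43/100 + 57/100 → 1
L = 3/10 + 57/100 + 1 = 187/100 = 1.87 bits/symbol.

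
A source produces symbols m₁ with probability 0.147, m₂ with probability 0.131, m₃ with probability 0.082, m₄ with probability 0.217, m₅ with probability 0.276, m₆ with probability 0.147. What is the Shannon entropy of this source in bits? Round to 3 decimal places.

H = −Σ pᵢ log₂ pᵢ.
−0.147·log₂(0.147) = 0.4066
−0.131·log₂(0.131) = 0.3841
−0.082·log₂(0.082) = 0.2959
−0.217·log₂(0.217) = 0.4783
−0.276·log₂(0.276) = 0.5126
−0.147·log₂(0.147) = 0.4066
Sum ≈ 2.4842 → 2.484 bits.

2.484 bits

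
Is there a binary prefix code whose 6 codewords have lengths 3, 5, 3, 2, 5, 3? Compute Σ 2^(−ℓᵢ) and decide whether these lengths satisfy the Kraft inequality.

With common denominator 2^5 = 32: Σ 2^(−ℓᵢ) = 4/32 + 1/32 + 4/32 + 8/32 + 1/32 + 4/32 = 22/32 = 0.6875.
Kraft's inequality requires Σ ≤ 1; here Σ = 0.6875 ≤ 1, so such a prefix code exists.

0.6875; yes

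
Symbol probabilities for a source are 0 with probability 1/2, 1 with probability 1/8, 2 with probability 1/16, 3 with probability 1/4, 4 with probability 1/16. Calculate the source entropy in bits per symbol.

1.875 bits

Each probability is a power of 1/2, so log₂(1/p) is an integer.
H = Σ p·log₂(1/p) = 1/2·1 + 1/8·3 + 1/16·4 + 1/4·2 + 1/16·4 = 1.875 bits.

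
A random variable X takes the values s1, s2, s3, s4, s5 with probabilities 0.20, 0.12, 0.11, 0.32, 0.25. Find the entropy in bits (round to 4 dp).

2.2078 bits

H = −Σ pᵢ log₂ pᵢ.
−0.20·log₂(0.20) = 0.4644
−0.12·log₂(0.12) = 0.3671
−0.11·log₂(0.11) = 0.3503
−0.32·log₂(0.32) = 0.5260
−0.25·log₂(0.25) = 0.5000
Sum ≈ 2.2078 → 2.2078 bits.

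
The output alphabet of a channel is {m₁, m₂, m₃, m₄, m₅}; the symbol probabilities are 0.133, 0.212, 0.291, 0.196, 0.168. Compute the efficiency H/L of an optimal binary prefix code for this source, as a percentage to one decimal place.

Entropy H = −Σ p log₂ p ≈ 2.2729 bits.
Huffman merges: 133/1000+21/125→301/1000; 49/250+53/250→51/125; 291/1000+301/1000→74/125; 51/125+74/125→1. L = 2301/1000 ≈ 2.3010.
Efficiency = H/L = 2.2729/2.3010 = 98.8%.

98.8%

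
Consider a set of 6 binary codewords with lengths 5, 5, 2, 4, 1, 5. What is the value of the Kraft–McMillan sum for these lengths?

0.90625

With common denominator 2^5 = 32: Σ 2^(−ℓᵢ) = 1/32 + 1/32 + 8/32 + 2/32 + 16/32 + 1/32 = 29/32 = 0.90625.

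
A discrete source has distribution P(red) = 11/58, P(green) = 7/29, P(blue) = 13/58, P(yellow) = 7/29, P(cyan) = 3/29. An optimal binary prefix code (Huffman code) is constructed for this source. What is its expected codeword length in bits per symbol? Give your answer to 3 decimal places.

Repeatedly combine the two least-probable nodes; the expected code length is the sum of the merged weights.
merge 3/29 + 11/58 → 17/58
merge 13/58 + 7/29 → 27/58
merge 7/29 + 17/58 → 31/58
merge 27/58 + 31/58 → 1
L = 17/58 + 27/58 + 31/58 + 1 = 133/58 ≈ 2.293 bits/symbol.

2.293 bits/symbol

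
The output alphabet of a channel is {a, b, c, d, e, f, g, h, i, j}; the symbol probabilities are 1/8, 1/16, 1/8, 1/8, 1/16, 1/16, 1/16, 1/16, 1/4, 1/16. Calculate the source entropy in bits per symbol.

3.125 bits

Each probability is a power of 1/2, so log₂(1/p) is an integer.
H = Σ p·log₂(1/p) = 1/8·3 + 1/16·4 + 1/8·3 + 1/8·3 + 1/16·4 + 1/16·4 + 1/16·4 + 1/16·4 + 1/4·2 + 1/16·4 = 3.125 bits.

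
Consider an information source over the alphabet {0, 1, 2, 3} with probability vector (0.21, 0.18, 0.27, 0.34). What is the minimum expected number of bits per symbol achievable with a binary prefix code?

2 bits/symbol

Repeatedly combine the two least-probable nodes; the expected code length is the sum of the merged weights.
merge 9/50 + 21/100 → 39/100
merge 27/100 + 17/50 → 61/100
merge 39/100 + 61/100 → 1
L = 39/100 + 61/100 + 1 = 2 bits/symbol.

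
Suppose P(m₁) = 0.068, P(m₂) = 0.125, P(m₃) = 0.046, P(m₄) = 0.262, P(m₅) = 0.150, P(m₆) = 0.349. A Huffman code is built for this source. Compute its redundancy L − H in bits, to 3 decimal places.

0.063 bits

Entropy H = −Σ p log₂ p ≈ 2.2899 bits.
Huffman merges: 23/500+17/250→57/500; 57/500+1/8→239/1000; 3/20+239/1000→389/1000; 131/500+349/1000→611/1000; 389/1000+611/1000→1. L = 2353/1000 ≈ 2.3530.
L − H = 2.3530 − 2.2899 = 0.063 bits.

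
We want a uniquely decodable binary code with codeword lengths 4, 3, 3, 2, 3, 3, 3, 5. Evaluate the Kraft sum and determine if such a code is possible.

0.96875; yes

With common denominator 2^5 = 32: Σ 2^(−ℓᵢ) = 2/32 + 4/32 + 4/32 + 8/32 + 4/32 + 4/32 + 4/32 + 1/32 = 31/32 = 0.96875.
Kraft's inequality requires Σ ≤ 1; here Σ = 0.96875 ≤ 1, so such a prefix code exists.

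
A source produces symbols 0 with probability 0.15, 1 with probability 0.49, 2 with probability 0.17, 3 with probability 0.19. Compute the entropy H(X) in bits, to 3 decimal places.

1.805 bits

H = −Σ pᵢ log₂ pᵢ.
−0.15·log₂(0.15) = 0.4105
−0.49·log₂(0.49) = 0.5043
−0.17·log₂(0.17) = 0.4346
−0.19·log₂(0.19) = 0.4552
Sum ≈ 1.8046 → 1.805 bits.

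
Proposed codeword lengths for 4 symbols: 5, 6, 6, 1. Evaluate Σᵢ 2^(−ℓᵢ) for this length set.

0.5625

With common denominator 2^6 = 64: Σ 2^(−ℓᵢ) = 2/64 + 1/64 + 1/64 + 32/64 = 36/64 = 0.5625.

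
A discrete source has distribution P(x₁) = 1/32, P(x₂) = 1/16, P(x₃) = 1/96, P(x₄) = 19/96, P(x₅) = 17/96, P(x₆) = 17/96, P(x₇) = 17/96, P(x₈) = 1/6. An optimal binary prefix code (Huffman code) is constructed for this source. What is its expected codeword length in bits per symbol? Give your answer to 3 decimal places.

Repeatedly combine the two least-probable nodes; the expected code length is the sum of the merged weights.
merge 1/96 + 1/32 → 1/24
merge 1/24 + 1/16 → 5/48
merge 5/48 + 1/6 → 13/48
merge 17/96 + 17/96 → 17/48
merge 17/96 + 19/96 → 3/8
merge 13/48 + 17/48 → 5/8
merge 3/8 + 5/8 → 1
L = 1/24 + 5/48 + 13/48 + 17/48 + 3/8 + 5/8 + 1 = 133/48 ≈ 2.771 bits/symbol.

2.771 bits/symbol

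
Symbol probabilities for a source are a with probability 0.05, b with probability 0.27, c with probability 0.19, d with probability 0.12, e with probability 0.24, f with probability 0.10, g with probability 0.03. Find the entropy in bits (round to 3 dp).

H = −Σ pᵢ log₂ pᵢ.
−0.05·log₂(0.05) = 0.2161
−0.27·log₂(0.27) = 0.5100
−0.19·log₂(0.19) = 0.4552
−0.12·log₂(0.12) = 0.3671
−0.24·log₂(0.24) = 0.4941
−0.10·log₂(0.10) = 0.3322
−0.03·log₂(0.03) = 0.1518
Sum ≈ 2.5265 → 2.527 bits.

2.527 bits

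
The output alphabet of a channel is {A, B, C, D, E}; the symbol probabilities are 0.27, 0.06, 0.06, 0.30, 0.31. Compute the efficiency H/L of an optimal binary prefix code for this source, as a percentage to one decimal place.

Entropy H = −Σ p log₂ p ≈ 2.0420 bits.
Huffman merges: 3/50+3/50→3/25; 3/25+27/100→39/100; 3/10+31/100→61/100; 39/100+61/100→1. L = 53/25 ≈ 2.1200.
Efficiency = H/L = 2.0420/2.1200 = 96.3%.

96.3%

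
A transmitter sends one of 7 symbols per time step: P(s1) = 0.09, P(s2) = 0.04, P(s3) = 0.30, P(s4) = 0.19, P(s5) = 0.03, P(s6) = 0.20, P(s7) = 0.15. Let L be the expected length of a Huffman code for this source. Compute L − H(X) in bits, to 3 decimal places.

0.039 bits

Entropy H = −Σ p log₂ p ≈ 2.5014 bits.
Huffman merges: 3/100+1/25→7/100; 7/100+9/100→4/25; 3/20+4/25→31/100; 19/100+1/5→39/100; 3/10+31/100→61/100; 39/100+61/100→1. L = 127/50 ≈ 2.5400.
L − H = 2.5400 − 2.5014 = 0.039 bits.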